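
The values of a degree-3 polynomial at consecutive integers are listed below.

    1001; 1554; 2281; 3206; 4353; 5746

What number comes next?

7409

Δ: 553 , 727 , 925 , 1147 , 1393
Δ²: 174 , 198 , 222 , 246
Δ³: 24 , 24 , 24
Third differences constant at 24.
246 + 24 = 270;  1393 + 270 = 1663;  5746 + 1663 = 7409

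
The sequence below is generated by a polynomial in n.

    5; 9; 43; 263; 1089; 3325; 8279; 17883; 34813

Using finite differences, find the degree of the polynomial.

4, 34, 220, 826, 2236, 4954, 9604, 16930
30, 186, 606, 1410, 2718, 4650, 7326
156, 420, 804, 1308, 1932, 2676
264, 384, 504, 624, 744
120, 120, 120, 120
The fifth differences are constant, so the polynomial has degree 5.

5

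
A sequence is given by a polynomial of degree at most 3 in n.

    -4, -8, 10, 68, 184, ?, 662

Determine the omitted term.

376

Using the first 5 terms:
D1: -4  18  58  116
D2: 22  40  58
D3: 18  18
Constant third difference = 18.
Extend forward: 58 + 18 = 76;  116 + 76 = 192;  184 + 192 = 376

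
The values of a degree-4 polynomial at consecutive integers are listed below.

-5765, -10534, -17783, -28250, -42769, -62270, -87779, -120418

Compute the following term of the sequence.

-161405

First differences: -4769, -7249, -10467, -14519, -19501, -25509, -32639
Second differences: -2480, -3218, -4052, -4982, -6008, -7130
Third differences: -738, -834, -930, -1026, -1122
Fourth differences: -96, -96, -96, -96
Fourth differences constant at -96.
-1122 − 96 = -1218;  -7130 − 1218 = -8348;  -32639 − 8348 = -40987;  -120418 − 40987 = -161405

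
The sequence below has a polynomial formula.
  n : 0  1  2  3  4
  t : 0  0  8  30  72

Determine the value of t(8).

560

First differences: 0, 8, 22, 42
Second differences: 8, 14, 20
Third differences: 6, 6
The third differences are constant (6).
20 + 6 = 26;  42 + 26 = 68;  72 + 68 = 140
26 + 6 = 32;  68 + 32 = 100;  140 + 100 = 240
32 + 6 = 38;  100 + 38 = 138;  240 + 138 = 378
38 + 6 = 44;  138 + 44 = 182;  378 + 182 = 560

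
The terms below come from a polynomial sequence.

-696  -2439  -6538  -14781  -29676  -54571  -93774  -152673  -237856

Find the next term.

-1743  -4099  -8243  -14895  -24895  -39203  -58899  -85183
-2356  -4144  -6652  -10000  -14308  -19696  -26284
-1788  -2508  -3348  -4308  -5388  -6588
-720  -840  -960  -1080  -1200
-120  -120  -120  -120
The fifth differences are constant (-120).
-1200 − 120 = -1320;  -6588 − 1320 = -7908;  -26284 − 7908 = -34192;  -85183 − 34192 = -119375;  -237856 − 119375 = -357231

-357231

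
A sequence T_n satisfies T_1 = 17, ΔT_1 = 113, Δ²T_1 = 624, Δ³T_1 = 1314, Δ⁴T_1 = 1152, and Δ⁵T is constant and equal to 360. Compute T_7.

Build the table forward from the leading diagonal:
Fifth differences: 360, 360, 360, 360, 360, 360, 360
Fourth differences: 1152, 1512, 1872, 2232, 2592, 2952, 3312
Third differences: 1314, 2466, 3978, 5850, 8082, 10674, 13626
Second differences: 624, 1938, 4404, 8382, 14232, 22314, 32988
First differences: 113, 737, 2675, 7079, 15461, 29693, 52007
T: 17, 130, 867, 3542, 10621, 26082, 55775

55775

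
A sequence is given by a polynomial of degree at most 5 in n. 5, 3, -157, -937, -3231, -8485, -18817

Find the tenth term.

-114061

Δ: -2  -160  -780  -2294  -5254  -10332
Δ²: -158  -620  -1514  -2960  -5078
Δ³: -462  -894  -1446  -2118
Δ⁴: -432  -552  -672
Δ⁵: -120  -120
The fifth differences are constant (-120).
-672 − 120 = -792;  -2118 − 792 = -2910;  -5078 − 2910 = -7988;  -10332 − 7988 = -18320;  -18817 − 18320 = -37137
-792 − 120 = -912;  -2910 − 912 = -3822;  -7988 − 3822 = -11810;  -18320 − 11810 = -30130;  -37137 − 30130 = -67267
-912 − 120 = -1032;  -3822 − 1032 = -4854;  -11810 − 4854 = -16664;  -30130 − 16664 = -46794;  -67267 − 46794 = -114061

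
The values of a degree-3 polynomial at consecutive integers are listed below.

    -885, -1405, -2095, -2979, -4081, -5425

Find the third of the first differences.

Δ: -520, -690, -884, -1102, -1344
Δ²: -170, -194, -218, -242
Δ³: -24, -24, -24

-884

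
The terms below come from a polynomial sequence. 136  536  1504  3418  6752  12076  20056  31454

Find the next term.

47128

First differences: 400, 968, 1914, 3334, 5324, 7980, 11398
Second differences: 568, 946, 1420, 1990, 2656, 3418
Third differences: 378, 474, 570, 666, 762
Fourth differences: 96, 96, 96, 96
Constant fourth difference = 96, so extend:
762 + 96 = 858;  3418 + 858 = 4276;  11398 + 4276 = 15674;  31454 + 15674 = 47128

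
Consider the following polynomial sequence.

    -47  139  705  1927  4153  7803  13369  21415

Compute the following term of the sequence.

32577

First differences: 186 , 566 , 1222 , 2226 , 3650 , 5566 , 8046
Second differences: 380 , 656 , 1004 , 1424 , 1916 , 2480
Third differences: 276 , 348 , 420 , 492 , 564
Fourth differences: 72 , 72 , 72 , 72
The fourth differences are constant (72).
564 + 72 = 636;  2480 + 636 = 3116;  8046 + 3116 = 11162;  21415 + 11162 = 32577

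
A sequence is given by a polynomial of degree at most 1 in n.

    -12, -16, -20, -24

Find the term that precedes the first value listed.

-8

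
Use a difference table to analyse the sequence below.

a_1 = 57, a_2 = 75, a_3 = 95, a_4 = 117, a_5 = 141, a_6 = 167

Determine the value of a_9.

18 , 20 , 22 , 24 , 26
2 , 2 , 2 , 2
Constant second difference = 2, so extend:
26 + 2 = 28;  167 + 28 = 195
28 + 2 = 30;  195 + 30 = 225
30 + 2 = 32;  225 + 32 = 257

257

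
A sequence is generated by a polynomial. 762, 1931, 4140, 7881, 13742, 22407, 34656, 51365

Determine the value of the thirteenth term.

1169, 2209, 3741, 5861, 8665, 12249, 16709
1040, 1532, 2120, 2804, 3584, 4460
492, 588, 684, 780, 876
96, 96, 96, 96
The fourth differences are constant (96).
876 + 96 = 972;  4460 + 972 = 5432;  16709 + 5432 = 22141;  51365 + 22141 = 73506
972 + 96 = 1068;  5432 + 1068 = 6500;  22141 + 6500 = 28641;  73506 + 28641 = 102147
1068 + 96 = 1164;  6500 + 1164 = 7664;  28641 + 7664 = 36305;  102147 + 36305 = 138452
1164 + 96 = 1260;  7664 + 1260 = 8924;  36305 + 8924 = 45229;  138452 + 45229 = 183681
1260 + 96 = 1356;  8924 + 1356 = 10280;  45229 + 10280 = 55509;  183681 + 55509 = 239190

239190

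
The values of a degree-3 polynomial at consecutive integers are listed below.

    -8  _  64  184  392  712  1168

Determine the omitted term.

Using the last 5 terms:
Δ: 120, 208, 320, 456
Δ²: 88, 112, 136
Δ³: 24, 24
Constant third difference = 24.
Extend backward: 88 − 24 = 64;  120 − 64 = 56;  64 − 56 = 8

8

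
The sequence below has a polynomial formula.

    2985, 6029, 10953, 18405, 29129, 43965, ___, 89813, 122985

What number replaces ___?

63849

Using the first 6 terms:
D1: 3044, 4924, 7452, 10724, 14836
D2: 1880, 2528, 3272, 4112
D3: 648, 744, 840
D4: 96, 96
Constant fourth difference = 96.
Extend forward: 840 + 96 = 936;  4112 + 936 = 5048;  14836 + 5048 = 19884;  43965 + 19884 = 63849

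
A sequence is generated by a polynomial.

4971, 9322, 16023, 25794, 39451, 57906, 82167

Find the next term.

113338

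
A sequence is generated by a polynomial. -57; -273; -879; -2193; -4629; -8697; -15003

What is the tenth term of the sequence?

-54849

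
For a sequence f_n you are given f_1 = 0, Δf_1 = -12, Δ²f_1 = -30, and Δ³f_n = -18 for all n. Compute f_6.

-540

Build the table forward from the leading diagonal:
D3: -18  -18  -18  -18  -18  -18
D2: -30  -48  -66  -84  -102  -120
D1: -12  -42  -90  -156  -240  -342
f: 0  -12  -54  -144  -300  -540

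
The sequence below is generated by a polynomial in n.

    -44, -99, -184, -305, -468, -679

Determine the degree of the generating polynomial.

3

D1: -55, -85, -121, -163, -211
D2: -30, -36, -42, -48
D3: -6, -6, -6
The third differences are constant, so the polynomial has degree 3.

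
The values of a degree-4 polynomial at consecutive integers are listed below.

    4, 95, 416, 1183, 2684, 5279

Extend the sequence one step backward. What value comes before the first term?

-1

Δ: 91  321  767  1501  2595
Δ²: 230  446  734  1094
Δ³: 216  288  360
Δ⁴: 72  72
The fourth differences are constant at 72.
Work back: 216 − 72 = 144;  230 − 144 = 86;  91 − 86 = 5;  4 − 5 = -1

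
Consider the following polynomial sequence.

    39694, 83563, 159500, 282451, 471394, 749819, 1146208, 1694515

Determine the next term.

2434646

First differences: 43869, 75937, 122951, 188943, 278425, 396389, 548307
Second differences: 32068, 47014, 65992, 89482, 117964, 151918
Third differences: 14946, 18978, 23490, 28482, 33954
Fourth differences: 4032, 4512, 4992, 5472
Fifth differences: 480, 480, 480
Fifth differences constant at 480.
5472 + 480 = 5952;  33954 + 5952 = 39906;  151918 + 39906 = 191824;  548307 + 191824 = 740131;  1694515 + 740131 = 2434646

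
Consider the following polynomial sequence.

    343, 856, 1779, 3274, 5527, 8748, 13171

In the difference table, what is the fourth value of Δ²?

968

D1: 513, 923, 1495, 2253, 3221, 4423
D2: 410, 572, 758, 968, 1202
D3: 162, 186, 210, 234
D4: 24, 24, 24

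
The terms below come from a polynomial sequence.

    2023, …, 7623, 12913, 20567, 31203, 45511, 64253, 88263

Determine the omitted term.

Using the last 7 terms:
D1: 5290, 7654, 10636, 14308, 18742, 24010
D2: 2364, 2982, 3672, 4434, 5268
D3: 618, 690, 762, 834
D4: 72, 72, 72
Constant fourth difference = 72.
Extend backward: 618 − 72 = 546;  2364 − 546 = 1818;  5290 − 1818 = 3472;  7623 − 3472 = 4151

4151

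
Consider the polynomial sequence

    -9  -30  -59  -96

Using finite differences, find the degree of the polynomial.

2

-21, -29, -37
-8, -8
The second differences are constant, so the polynomial has degree 2.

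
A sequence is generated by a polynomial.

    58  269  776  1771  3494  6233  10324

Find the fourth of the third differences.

336

D1: 211, 507, 995, 1723, 2739, 4091
D2: 296, 488, 728, 1016, 1352
D3: 192, 240, 288, 336
D4: 48, 48, 48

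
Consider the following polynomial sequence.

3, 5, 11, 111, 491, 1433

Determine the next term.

First differences: 2 , 6 , 100 , 380 , 942
Second differences: 4 , 94 , 280 , 562
Third differences: 90 , 186 , 282
Fourth differences: 96 , 96
Constant fourth difference = 96, so extend:
282 + 96 = 378;  562 + 378 = 940;  942 + 940 = 1882;  1433 + 1882 = 3315

3315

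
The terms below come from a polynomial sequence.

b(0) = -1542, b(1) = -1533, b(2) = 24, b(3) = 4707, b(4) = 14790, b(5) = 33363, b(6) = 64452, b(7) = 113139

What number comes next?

185682

D1: 9  1557  4683  10083  18573  31089  48687
D2: 1548  3126  5400  8490  12516  17598
D3: 1578  2274  3090  4026  5082
D4: 696  816  936  1056
D5: 120  120  120
Fifth differences constant at 120.
1056 + 120 = 1176;  5082 + 1176 = 6258;  17598 + 6258 = 23856;  48687 + 23856 = 72543;  113139 + 72543 = 185682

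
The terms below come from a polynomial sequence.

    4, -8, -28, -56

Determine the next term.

-92

Δ: -12, -20, -28
Δ²: -8, -8
Second differences constant at -8.
-28 − 8 = -36;  -56 − 36 = -92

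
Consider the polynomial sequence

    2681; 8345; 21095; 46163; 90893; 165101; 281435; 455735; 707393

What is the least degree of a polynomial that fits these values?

5

First differences: 5664, 12750, 25068, 44730, 74208, 116334, 174300, 251658
Second differences: 7086, 12318, 19662, 29478, 42126, 57966, 77358
Third differences: 5232, 7344, 9816, 12648, 15840, 19392
Fourth differences: 2112, 2472, 2832, 3192, 3552
Fifth differences: 360, 360, 360, 360
The fifth differences are constant, so the polynomial has degree 5.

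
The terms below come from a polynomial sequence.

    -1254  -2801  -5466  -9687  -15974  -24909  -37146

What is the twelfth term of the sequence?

-175791

-1547 , -2665 , -4221 , -6287 , -8935 , -12237
-1118 , -1556 , -2066 , -2648 , -3302
-438 , -510 , -582 , -654
-72 , -72 , -72
Fourth differences constant at -72.
-654 − 72 = -726;  -3302 − 726 = -4028;  -12237 − 4028 = -16265;  -37146 − 16265 = -53411
-726 − 72 = -798;  -4028 − 798 = -4826;  -16265 − 4826 = -21091;  -53411 − 21091 = -74502
-798 − 72 = -870;  -4826 − 870 = -5696;  -21091 − 5696 = -26787;  -74502 − 26787 = -101289
-870 − 72 = -942;  -5696 − 942 = -6638;  -26787 − 6638 = -33425;  -101289 − 33425 = -134714
-942 − 72 = -1014;  -6638 − 1014 = -7652;  -33425 − 7652 = -41077;  -134714 − 41077 = -175791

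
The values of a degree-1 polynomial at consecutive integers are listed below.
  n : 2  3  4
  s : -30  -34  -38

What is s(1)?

-4  -4
The first differences are constant at -4.
Work back: -30 + 4 = -26

-26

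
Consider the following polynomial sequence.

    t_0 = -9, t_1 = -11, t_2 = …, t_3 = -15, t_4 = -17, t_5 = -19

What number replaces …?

-13

Using the last 3 terms:
D1: -2, -2
Constant first difference = -2.
Extend backward: -15 + 2 = -13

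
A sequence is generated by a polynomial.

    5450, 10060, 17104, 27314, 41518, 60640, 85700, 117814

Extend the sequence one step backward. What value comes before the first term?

4610, 7044, 10210, 14204, 19122, 25060, 32114
2434, 3166, 3994, 4918, 5938, 7054
732, 828, 924, 1020, 1116
96, 96, 96, 96
The fourth differences are constant at 96.
Work back: 732 − 96 = 636;  2434 − 636 = 1798;  4610 − 1798 = 2812;  5450 − 2812 = 2638

2638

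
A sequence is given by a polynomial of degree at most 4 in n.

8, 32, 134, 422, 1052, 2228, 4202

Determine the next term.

Δ: 24  102  288  630  1176  1974
Δ²: 78  186  342  546  798
Δ³: 108  156  204  252
Δ⁴: 48  48  48
The fourth differences are constant (48).
252 + 48 = 300;  798 + 300 = 1098;  1974 + 1098 = 3072;  4202 + 3072 = 7274

7274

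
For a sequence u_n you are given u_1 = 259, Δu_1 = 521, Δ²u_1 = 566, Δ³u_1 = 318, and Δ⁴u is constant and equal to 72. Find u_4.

3838

Build the table forward from the leading diagonal:
Δ⁴: 72  72  72  72
Δ³: 318  390  462  534
Δ²: 566  884  1274  1736
Δ: 521  1087  1971  3245
u: 259  780  1867  3838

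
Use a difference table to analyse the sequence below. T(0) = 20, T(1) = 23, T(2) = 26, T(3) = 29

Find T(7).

Δ: 3, 3, 3
The first differences are constant (3).
29 + 3 = 32
32 + 3 = 35
35 + 3 = 38
38 + 3 = 41

41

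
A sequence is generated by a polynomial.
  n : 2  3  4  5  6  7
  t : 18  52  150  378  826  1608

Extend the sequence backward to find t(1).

Δ: 34, 98, 228, 448, 782
Δ²: 64, 130, 220, 334
Δ³: 66, 90, 114
Δ⁴: 24, 24
The fourth differences are constant at 24.
Work back: 66 − 24 = 42;  64 − 42 = 22;  34 − 22 = 12;  18 − 12 = 6

6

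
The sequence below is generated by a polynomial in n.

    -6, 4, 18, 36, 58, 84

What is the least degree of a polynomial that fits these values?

10, 14, 18, 22, 26
4, 4, 4, 4
The second differences are constant, so the polynomial has degree 2.

2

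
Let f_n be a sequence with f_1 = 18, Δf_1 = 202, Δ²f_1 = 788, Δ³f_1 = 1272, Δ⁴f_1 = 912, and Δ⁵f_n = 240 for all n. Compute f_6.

26428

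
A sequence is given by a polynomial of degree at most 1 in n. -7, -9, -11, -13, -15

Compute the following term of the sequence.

Δ: -2 , -2 , -2 , -2
The first differences are constant (-2).
-15 − 2 = -17

-17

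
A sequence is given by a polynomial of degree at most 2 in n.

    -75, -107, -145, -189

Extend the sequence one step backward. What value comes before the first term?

-49

D1: -32, -38, -44
D2: -6, -6
The second differences are constant at -6.
Work back: -32 + 6 = -26;  -75 + 26 = -49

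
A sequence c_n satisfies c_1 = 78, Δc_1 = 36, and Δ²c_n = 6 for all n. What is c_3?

Build the table forward from the leading diagonal:
Δ²: 6, 6, 6
Δ: 36, 42, 48
c: 78, 114, 156

156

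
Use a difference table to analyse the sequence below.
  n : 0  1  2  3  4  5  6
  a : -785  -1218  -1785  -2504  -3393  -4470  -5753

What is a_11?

-15888

D1: -433, -567, -719, -889, -1077, -1283
D2: -134, -152, -170, -188, -206
D3: -18, -18, -18, -18
Third differences constant at -18.
-206 − 18 = -224;  -1283 − 224 = -1507;  -5753 − 1507 = -7260
-224 − 18 = -242;  -1507 − 242 = -1749;  -7260 − 1749 = -9009
-242 − 18 = -260;  -1749 − 260 = -2009;  -9009 − 2009 = -11018
-260 − 18 = -278;  -2009 − 278 = -2287;  -11018 − 2287 = -13305
-278 − 18 = -296;  -2287 − 296 = -2583;  -13305 − 2583 = -15888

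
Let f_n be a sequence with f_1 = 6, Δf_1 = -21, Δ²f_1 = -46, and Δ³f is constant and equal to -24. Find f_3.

Build the table forward from the leading diagonal:
Third differences: -24  -24  -24
Second differences: -46  -70  -94
First differences: -21  -67  -137
f: 6  -15  -82

-82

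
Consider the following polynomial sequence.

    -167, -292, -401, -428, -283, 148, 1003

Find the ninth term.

4657

First differences: -125  -109  -27  145  431  855
Second differences: 16  82  172  286  424
Third differences: 66  90  114  138
Fourth differences: 24  24  24
Constant fourth difference = 24, so extend:
138 + 24 = 162;  424 + 162 = 586;  855 + 586 = 1441;  1003 + 1441 = 2444
162 + 24 = 186;  586 + 186 = 772;  1441 + 772 = 2213;  2444 + 2213 = 4657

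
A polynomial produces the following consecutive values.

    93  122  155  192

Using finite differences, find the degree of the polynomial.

29, 33, 37
4, 4
The second differences are constant, so the polynomial has degree 2.

2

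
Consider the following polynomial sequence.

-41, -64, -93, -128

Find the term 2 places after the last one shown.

-216

D1: -23, -29, -35
D2: -6, -6
Second differences constant at -6.
-35 − 6 = -41;  -128 − 41 = -169
-41 − 6 = -47;  -169 − 47 = -216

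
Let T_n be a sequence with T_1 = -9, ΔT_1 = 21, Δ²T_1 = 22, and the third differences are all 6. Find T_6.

376

Build the table forward from the leading diagonal:
D3: 6, 6, 6, 6, 6, 6
D2: 22, 28, 34, 40, 46, 52
D1: 21, 43, 71, 105, 145, 191
T: -9, 12, 55, 126, 231, 376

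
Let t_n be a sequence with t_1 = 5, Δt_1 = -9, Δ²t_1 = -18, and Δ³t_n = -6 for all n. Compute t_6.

-280

Build the table forward from the leading diagonal:
Third differences: -6, -6, -6, -6, -6, -6
Second differences: -18, -24, -30, -36, -42, -48
First differences: -9, -27, -51, -81, -117, -159
t: 5, -4, -31, -82, -163, -280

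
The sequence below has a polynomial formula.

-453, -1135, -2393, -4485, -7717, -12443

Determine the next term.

D1: -682, -1258, -2092, -3232, -4726
D2: -576, -834, -1140, -1494
D3: -258, -306, -354
D4: -48, -48
Constant fourth difference = -48, so extend:
-354 − 48 = -402;  -1494 − 402 = -1896;  -4726 − 1896 = -6622;  -12443 − 6622 = -19065

-19065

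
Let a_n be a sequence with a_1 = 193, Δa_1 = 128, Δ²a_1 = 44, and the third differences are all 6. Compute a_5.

993

Build the table forward from the leading diagonal:
D3: 6, 6, 6, 6, 6
D2: 44, 50, 56, 62, 68
D1: 128, 172, 222, 278, 340
a: 193, 321, 493, 715, 993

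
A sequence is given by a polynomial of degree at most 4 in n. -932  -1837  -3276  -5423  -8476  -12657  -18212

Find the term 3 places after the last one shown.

-45941

Δ: -905, -1439, -2147, -3053, -4181, -5555
Δ²: -534, -708, -906, -1128, -1374
Δ³: -174, -198, -222, -246
Δ⁴: -24, -24, -24
Constant fourth difference = -24, so extend:
-246 − 24 = -270;  -1374 − 270 = -1644;  -5555 − 1644 = -7199;  -18212 − 7199 = -25411
-270 − 24 = -294;  -1644 − 294 = -1938;  -7199 − 1938 = -9137;  -25411 − 9137 = -34548
-294 − 24 = -318;  -1938 − 318 = -2256;  -9137 − 2256 = -11393;  -34548 − 11393 = -45941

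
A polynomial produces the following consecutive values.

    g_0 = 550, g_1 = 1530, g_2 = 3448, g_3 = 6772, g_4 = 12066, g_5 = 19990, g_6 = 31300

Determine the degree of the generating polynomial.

4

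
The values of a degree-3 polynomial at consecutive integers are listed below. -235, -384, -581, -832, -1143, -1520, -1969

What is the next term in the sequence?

D1: -149 , -197 , -251 , -311 , -377 , -449
D2: -48 , -54 , -60 , -66 , -72
D3: -6 , -6 , -6 , -6
The third differences are constant (-6).
-72 − 6 = -78;  -449 − 78 = -527;  -1969 − 527 = -2496

-2496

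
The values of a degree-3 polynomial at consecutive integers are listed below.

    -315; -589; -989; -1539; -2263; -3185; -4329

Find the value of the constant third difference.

Δ: -274, -400, -550, -724, -922, -1144
Δ²: -126, -150, -174, -198, -222
Δ³: -24, -24, -24, -24

-24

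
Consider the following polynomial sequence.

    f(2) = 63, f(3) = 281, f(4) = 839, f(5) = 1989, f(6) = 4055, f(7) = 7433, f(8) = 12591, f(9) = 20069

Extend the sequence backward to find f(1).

5

D1: 218  558  1150  2066  3378  5158  7478
D2: 340  592  916  1312  1780  2320
D3: 252  324  396  468  540
D4: 72  72  72  72
The fourth differences are constant at 72.
Work back: 252 − 72 = 180;  340 − 180 = 160;  218 − 160 = 58;  63 − 58 = 5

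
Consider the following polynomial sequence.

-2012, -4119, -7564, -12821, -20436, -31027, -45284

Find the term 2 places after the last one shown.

-87916

-2107, -3445, -5257, -7615, -10591, -14257
-1338, -1812, -2358, -2976, -3666
-474, -546, -618, -690
-72, -72, -72
Fourth differences constant at -72.
-690 − 72 = -762;  -3666 − 762 = -4428;  -14257 − 4428 = -18685;  -45284 − 18685 = -63969
-762 − 72 = -834;  -4428 − 834 = -5262;  -18685 − 5262 = -23947;  -63969 − 23947 = -87916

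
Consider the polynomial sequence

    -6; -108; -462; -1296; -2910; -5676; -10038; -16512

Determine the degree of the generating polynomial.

4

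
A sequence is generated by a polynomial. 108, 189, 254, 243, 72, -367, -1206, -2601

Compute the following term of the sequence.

-4732

D1: 81  65  -11  -171  -439  -839  -1395
D2: -16  -76  -160  -268  -400  -556
D3: -60  -84  -108  -132  -156
D4: -24  -24  -24  -24
The fourth differences are constant (-24).
-156 − 24 = -180;  -556 − 180 = -736;  -1395 − 736 = -2131;  -2601 − 2131 = -4732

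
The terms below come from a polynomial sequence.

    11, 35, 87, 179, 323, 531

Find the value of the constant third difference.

First differences: 24, 52, 92, 144, 208
Second differences: 28, 40, 52, 64
Third differences: 12, 12, 12

12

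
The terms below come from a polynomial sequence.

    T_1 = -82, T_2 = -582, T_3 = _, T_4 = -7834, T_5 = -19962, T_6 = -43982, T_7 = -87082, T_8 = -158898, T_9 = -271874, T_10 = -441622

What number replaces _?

Using the last 7 terms:
Δ: -12128, -24020, -43100, -71816, -112976, -169748
Δ²: -11892, -19080, -28716, -41160, -56772
Δ³: -7188, -9636, -12444, -15612
Δ⁴: -2448, -2808, -3168
Δ⁵: -360, -360
Constant fifth difference = -360.
Extend backward: -2448 + 360 = -2088;  -7188 + 2088 = -5100;  -11892 + 5100 = -6792;  -12128 + 6792 = -5336;  -7834 + 5336 = -2498

-2498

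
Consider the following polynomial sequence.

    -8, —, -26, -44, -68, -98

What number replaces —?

-14

Using the last 4 terms:
First differences: -18, -24, -30
Second differences: -6, -6
Constant second difference = -6.
Extend backward: -18 + 6 = -12;  -26 + 12 = -14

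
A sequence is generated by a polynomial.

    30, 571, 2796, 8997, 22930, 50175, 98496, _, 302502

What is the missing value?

178201

Using the first 7 terms:
First differences: 541, 2225, 6201, 13933, 27245, 48321
Second differences: 1684, 3976, 7732, 13312, 21076
Third differences: 2292, 3756, 5580, 7764
Fourth differences: 1464, 1824, 2184
Fifth differences: 360, 360
Constant fifth difference = 360.
Extend forward: 2184 + 360 = 2544;  7764 + 2544 = 10308;  21076 + 10308 = 31384;  48321 + 31384 = 79705;  98496 + 79705 = 178201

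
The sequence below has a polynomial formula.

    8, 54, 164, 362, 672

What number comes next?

Δ: 46  110  198  310
Δ²: 64  88  112
Δ³: 24  24
Third differences constant at 24.
112 + 24 = 136;  310 + 136 = 446;  672 + 446 = 1118

1118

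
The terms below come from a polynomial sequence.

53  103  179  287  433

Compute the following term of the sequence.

623

Δ: 50 , 76 , 108 , 146
Δ²: 26 , 32 , 38
Δ³: 6 , 6
Constant third difference = 6, so extend:
38 + 6 = 44;  146 + 44 = 190;  433 + 190 = 623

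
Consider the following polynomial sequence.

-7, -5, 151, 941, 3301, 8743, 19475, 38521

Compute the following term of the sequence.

Δ: 2 , 156 , 790 , 2360 , 5442 , 10732 , 19046
Δ²: 154 , 634 , 1570 , 3082 , 5290 , 8314
Δ³: 480 , 936 , 1512 , 2208 , 3024
Δ⁴: 456 , 576 , 696 , 816
Δ⁵: 120 , 120 , 120
Fifth differences constant at 120.
816 + 120 = 936;  3024 + 936 = 3960;  8314 + 3960 = 12274;  19046 + 12274 = 31320;  38521 + 31320 = 69841

69841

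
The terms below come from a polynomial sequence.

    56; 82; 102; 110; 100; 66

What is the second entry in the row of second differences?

D1: 26, 20, 8, -10, -34
D2: -6, -12, -18, -24
D3: -6, -6, -6

-12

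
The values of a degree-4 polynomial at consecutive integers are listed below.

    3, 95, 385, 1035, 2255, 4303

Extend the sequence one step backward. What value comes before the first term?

-5

First differences: 92, 290, 650, 1220, 2048
Second differences: 198, 360, 570, 828
Third differences: 162, 210, 258
Fourth differences: 48, 48
The fourth differences are constant at 48.
Work back: 162 − 48 = 114;  198 − 114 = 84;  92 − 84 = 8;  3 − 8 = -5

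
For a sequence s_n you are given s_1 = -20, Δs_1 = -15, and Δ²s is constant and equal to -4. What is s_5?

Build the table forward from the leading diagonal:
D2: -4, -4, -4, -4, -4
D1: -15, -19, -23, -27, -31
s: -20, -35, -54, -77, -104

-104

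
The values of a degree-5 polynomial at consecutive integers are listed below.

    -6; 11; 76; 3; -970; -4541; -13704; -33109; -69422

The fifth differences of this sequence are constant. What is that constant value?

-360

Δ: 17, 65, -73, -973, -3571, -9163, -19405, -36313
Δ²: 48, -138, -900, -2598, -5592, -10242, -16908
Δ³: -186, -762, -1698, -2994, -4650, -6666
Δ⁴: -576, -936, -1296, -1656, -2016
Δ⁵: -360, -360, -360, -360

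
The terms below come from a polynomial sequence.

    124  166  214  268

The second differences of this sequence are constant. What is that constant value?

6

Δ: 42, 48, 54
Δ²: 6, 6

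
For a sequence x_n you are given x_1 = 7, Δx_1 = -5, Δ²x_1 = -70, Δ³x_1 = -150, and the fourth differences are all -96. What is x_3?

Build the table forward from the leading diagonal:
D4: -96  -96  -96
D3: -150  -246  -342
D2: -70  -220  -466
D1: -5  -75  -295
x: 7  2  -73

-73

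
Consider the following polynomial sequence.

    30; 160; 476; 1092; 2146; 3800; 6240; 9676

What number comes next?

First differences: 130, 316, 616, 1054, 1654, 2440, 3436
Second differences: 186, 300, 438, 600, 786, 996
Third differences: 114, 138, 162, 186, 210
Fourth differences: 24, 24, 24, 24
Fourth differences constant at 24.
210 + 24 = 234;  996 + 234 = 1230;  3436 + 1230 = 4666;  9676 + 4666 = 14342

14342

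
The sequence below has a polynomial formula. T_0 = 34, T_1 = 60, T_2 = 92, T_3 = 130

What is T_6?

D1: 26  32  38
D2: 6  6
Constant second difference = 6, so extend:
38 + 6 = 44;  130 + 44 = 174
44 + 6 = 50;  174 + 50 = 224
50 + 6 = 56;  224 + 56 = 280

280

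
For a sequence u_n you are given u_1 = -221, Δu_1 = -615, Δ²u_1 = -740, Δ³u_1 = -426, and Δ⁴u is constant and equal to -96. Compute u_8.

Build the table forward from the leading diagonal:
Δ⁴: -96, -96, -96, -96, -96, -96, -96, -96
Δ³: -426, -522, -618, -714, -810, -906, -1002, -1098
Δ²: -740, -1166, -1688, -2306, -3020, -3830, -4736, -5738
Δ: -615, -1355, -2521, -4209, -6515, -9535, -13365, -18101
u: -221, -836, -2191, -4712, -8921, -15436, -24971, -38336

-38336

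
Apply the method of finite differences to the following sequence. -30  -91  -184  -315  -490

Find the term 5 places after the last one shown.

-2235

D1: -61 , -93 , -131 , -175
D2: -32 , -38 , -44
D3: -6 , -6
Third differences constant at -6.
-44 − 6 = -50;  -175 − 50 = -225;  -490 − 225 = -715
-50 − 6 = -56;  -225 − 56 = -281;  -715 − 281 = -996
-56 − 6 = -62;  -281 − 62 = -343;  -996 − 343 = -1339
-62 − 6 = -68;  -343 − 68 = -411;  -1339 − 411 = -1750
-68 − 6 = -74;  -411 − 74 = -485;  -1750 − 485 = -2235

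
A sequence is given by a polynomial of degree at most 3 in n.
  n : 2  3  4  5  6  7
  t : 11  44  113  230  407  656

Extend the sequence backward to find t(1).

2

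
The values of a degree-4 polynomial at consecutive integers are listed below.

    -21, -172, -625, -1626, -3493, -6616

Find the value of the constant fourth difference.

Δ: -151, -453, -1001, -1867, -3123
Δ²: -302, -548, -866, -1256
Δ³: -246, -318, -390
Δ⁴: -72, -72

-72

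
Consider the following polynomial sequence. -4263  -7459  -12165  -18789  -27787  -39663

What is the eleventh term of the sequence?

-163213

-3196, -4706, -6624, -8998, -11876
-1510, -1918, -2374, -2878
-408, -456, -504
-48, -48
The fourth differences are constant (-48).
-504 − 48 = -552;  -2878 − 552 = -3430;  -11876 − 3430 = -15306;  -39663 − 15306 = -54969
-552 − 48 = -600;  -3430 − 600 = -4030;  -15306 − 4030 = -19336;  -54969 − 19336 = -74305
-600 − 48 = -648;  -4030 − 648 = -4678;  -19336 − 4678 = -24014;  -74305 − 24014 = -98319
-648 − 48 = -696;  -4678 − 696 = -5374;  -24014 − 5374 = -29388;  -98319 − 29388 = -127707
-696 − 48 = -744;  -5374 − 744 = -6118;  -29388 − 6118 = -35506;  -127707 − 35506 = -163213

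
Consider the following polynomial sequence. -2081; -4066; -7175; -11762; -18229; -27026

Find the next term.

D1: -1985, -3109, -4587, -6467, -8797
D2: -1124, -1478, -1880, -2330
D3: -354, -402, -450
D4: -48, -48
Constant fourth difference = -48, so extend:
-450 − 48 = -498;  -2330 − 498 = -2828;  -8797 − 2828 = -11625;  -27026 − 11625 = -38651

-38651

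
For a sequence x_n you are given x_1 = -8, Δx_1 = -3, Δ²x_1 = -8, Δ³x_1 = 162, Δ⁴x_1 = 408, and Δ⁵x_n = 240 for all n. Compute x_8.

24793

Build the table forward from the leading diagonal:
Fifth differences: 240  240  240  240  240  240  240  240
Fourth differences: 408  648  888  1128  1368  1608  1848  2088
Third differences: 162  570  1218  2106  3234  4602  6210  8058
Second differences: -8  154  724  1942  4048  7282  11884  18094
First differences: -3  -11  143  867  2809  6857  14139  26023
x: -8  -11  -22  121  988  3797  10654  24793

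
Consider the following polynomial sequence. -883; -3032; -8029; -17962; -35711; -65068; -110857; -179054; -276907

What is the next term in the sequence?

-413056

-2149, -4997, -9933, -17749, -29357, -45789, -68197, -97853
-2848, -4936, -7816, -11608, -16432, -22408, -29656
-2088, -2880, -3792, -4824, -5976, -7248
-792, -912, -1032, -1152, -1272
-120, -120, -120, -120
The fifth differences are constant (-120).
-1272 − 120 = -1392;  -7248 − 1392 = -8640;  -29656 − 8640 = -38296;  -97853 − 38296 = -136149;  -276907 − 136149 = -413056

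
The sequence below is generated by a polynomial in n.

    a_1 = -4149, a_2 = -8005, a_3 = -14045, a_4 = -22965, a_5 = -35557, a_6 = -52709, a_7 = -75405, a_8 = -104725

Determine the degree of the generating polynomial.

-3856, -6040, -8920, -12592, -17152, -22696, -29320
-2184, -2880, -3672, -4560, -5544, -6624
-696, -792, -888, -984, -1080
-96, -96, -96, -96
The fourth differences are constant, so the polynomial has degree 4.

4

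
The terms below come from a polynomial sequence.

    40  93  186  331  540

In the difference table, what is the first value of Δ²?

40

D1: 53, 93, 145, 209
D2: 40, 52, 64
D3: 12, 12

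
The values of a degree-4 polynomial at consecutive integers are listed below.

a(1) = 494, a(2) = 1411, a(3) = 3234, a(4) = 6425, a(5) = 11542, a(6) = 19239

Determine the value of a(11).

126034

917, 1823, 3191, 5117, 7697
906, 1368, 1926, 2580
462, 558, 654
96, 96
Fourth differences constant at 96.
654 + 96 = 750;  2580 + 750 = 3330;  7697 + 3330 = 11027;  19239 + 11027 = 30266
750 + 96 = 846;  3330 + 846 = 4176;  11027 + 4176 = 15203;  30266 + 15203 = 45469
846 + 96 = 942;  4176 + 942 = 5118;  15203 + 5118 = 20321;  45469 + 20321 = 65790
942 + 96 = 1038;  5118 + 1038 = 6156;  20321 + 6156 = 26477;  65790 + 26477 = 92267
1038 + 96 = 1134;  6156 + 1134 = 7290;  26477 + 7290 = 33767;  92267 + 33767 = 126034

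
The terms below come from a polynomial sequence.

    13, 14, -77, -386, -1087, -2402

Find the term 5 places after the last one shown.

-29317

Δ: 1  -91  -309  -701  -1315
Δ²: -92  -218  -392  -614
Δ³: -126  -174  -222
Δ⁴: -48  -48
Fourth differences constant at -48.
-222 − 48 = -270;  -614 − 270 = -884;  -1315 − 884 = -2199;  -2402 − 2199 = -4601
-270 − 48 = -318;  -884 − 318 = -1202;  -2199 − 1202 = -3401;  -4601 − 3401 = -8002
-318 − 48 = -366;  -1202 − 366 = -1568;  -3401 − 1568 = -4969;  -8002 − 4969 = -12971
-366 − 48 = -414;  -1568 − 414 = -1982;  -4969 − 1982 = -6951;  -12971 − 6951 = -19922
-414 − 48 = -462;  -1982 − 462 = -2444;  -6951 − 2444 = -9395;  -19922 − 9395 = -29317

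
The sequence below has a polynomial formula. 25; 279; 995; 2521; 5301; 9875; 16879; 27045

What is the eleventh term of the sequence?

85275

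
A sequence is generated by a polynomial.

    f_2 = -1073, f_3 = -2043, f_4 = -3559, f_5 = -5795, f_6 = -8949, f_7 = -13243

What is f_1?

D1: -970, -1516, -2236, -3154, -4294
D2: -546, -720, -918, -1140
D3: -174, -198, -222
D4: -24, -24
The fourth differences are constant at -24.
Work back: -174 + 24 = -150;  -546 + 150 = -396;  -970 + 396 = -574;  -1073 + 574 = -499

-499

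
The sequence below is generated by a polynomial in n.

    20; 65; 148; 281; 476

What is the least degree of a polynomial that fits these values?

Δ: 45, 83, 133, 195
Δ²: 38, 50, 62
Δ³: 12, 12
The third differences are constant, so the polynomial has degree 3.

3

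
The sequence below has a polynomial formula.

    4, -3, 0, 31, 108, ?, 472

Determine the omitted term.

249

Using the first 5 terms:
First differences: -7, 3, 31, 77
Second differences: 10, 28, 46
Third differences: 18, 18
Constant third difference = 18.
Extend forward: 46 + 18 = 64;  77 + 64 = 141;  108 + 141 = 249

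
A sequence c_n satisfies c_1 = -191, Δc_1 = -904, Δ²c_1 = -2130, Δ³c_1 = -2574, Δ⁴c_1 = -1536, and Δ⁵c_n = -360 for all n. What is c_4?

-11867

Build the table forward from the leading diagonal:
Fifth differences: -360, -360, -360, -360
Fourth differences: -1536, -1896, -2256, -2616
Third differences: -2574, -4110, -6006, -8262
Second differences: -2130, -4704, -8814, -14820
First differences: -904, -3034, -7738, -16552
c: -191, -1095, -4129, -11867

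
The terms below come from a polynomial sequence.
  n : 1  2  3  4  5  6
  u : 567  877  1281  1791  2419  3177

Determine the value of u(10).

Δ: 310  404  510  628  758
Δ²: 94  106  118  130
Δ³: 12  12  12
Third differences constant at 12.
130 + 12 = 142;  758 + 142 = 900;  3177 + 900 = 4077
142 + 12 = 154;  900 + 154 = 1054;  4077 + 1054 = 5131
154 + 12 = 166;  1054 + 166 = 1220;  5131 + 1220 = 6351
166 + 12 = 178;  1220 + 178 = 1398;  6351 + 1398 = 7749

7749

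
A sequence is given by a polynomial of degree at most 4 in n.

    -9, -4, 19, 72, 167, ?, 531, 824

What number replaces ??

316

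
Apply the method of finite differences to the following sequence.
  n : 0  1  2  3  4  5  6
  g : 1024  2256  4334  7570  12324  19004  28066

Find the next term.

40014

1232, 2078, 3236, 4754, 6680, 9062
846, 1158, 1518, 1926, 2382
312, 360, 408, 456
48, 48, 48
Fourth differences constant at 48.
456 + 48 = 504;  2382 + 504 = 2886;  9062 + 2886 = 11948;  28066 + 11948 = 40014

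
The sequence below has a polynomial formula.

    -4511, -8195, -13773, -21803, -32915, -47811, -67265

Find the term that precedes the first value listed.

-2235

D1: -3684  -5578  -8030  -11112  -14896  -19454
D2: -1894  -2452  -3082  -3784  -4558
D3: -558  -630  -702  -774
D4: -72  -72  -72
The fourth differences are constant at -72.
Work back: -558 + 72 = -486;  -1894 + 486 = -1408;  -3684 + 1408 = -2276;  -4511 + 2276 = -2235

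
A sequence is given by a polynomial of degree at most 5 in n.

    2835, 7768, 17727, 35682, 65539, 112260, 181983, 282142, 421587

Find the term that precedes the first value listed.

774

D1: 4933  9959  17955  29857  46721  69723  100159  139445
D2: 5026  7996  11902  16864  23002  30436  39286
D3: 2970  3906  4962  6138  7434  8850
D4: 936  1056  1176  1296  1416
D5: 120  120  120  120
The fifth differences are constant at 120.
Work back: 936 − 120 = 816;  2970 − 816 = 2154;  5026 − 2154 = 2872;  4933 − 2872 = 2061;  2835 − 2061 = 774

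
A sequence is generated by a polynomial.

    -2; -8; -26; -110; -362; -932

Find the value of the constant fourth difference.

D1: -6, -18, -84, -252, -570
D2: -12, -66, -168, -318
D3: -54, -102, -150
D4: -48, -48

-48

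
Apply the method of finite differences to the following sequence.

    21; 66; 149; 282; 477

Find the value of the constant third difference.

D1: 45, 83, 133, 195
D2: 38, 50, 62
D3: 12, 12

12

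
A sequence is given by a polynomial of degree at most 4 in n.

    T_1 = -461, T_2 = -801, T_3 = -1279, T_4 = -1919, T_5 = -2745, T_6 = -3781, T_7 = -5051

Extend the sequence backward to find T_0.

Δ: -340, -478, -640, -826, -1036, -1270
Δ²: -138, -162, -186, -210, -234
Δ³: -24, -24, -24, -24
The third differences are constant at -24.
Work back: -138 + 24 = -114;  -340 + 114 = -226;  -461 + 226 = -235

-235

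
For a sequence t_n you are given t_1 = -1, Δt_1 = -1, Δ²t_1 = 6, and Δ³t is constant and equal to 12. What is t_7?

Build the table forward from the leading diagonal:
Third differences: 12, 12, 12, 12, 12, 12, 12
Second differences: 6, 18, 30, 42, 54, 66, 78
First differences: -1, 5, 23, 53, 95, 149, 215
t: -1, -2, 3, 26, 79, 174, 323

323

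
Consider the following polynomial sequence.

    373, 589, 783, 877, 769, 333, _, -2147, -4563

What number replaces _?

Using the first 6 terms:
D1: 216  194  94  -108  -436
D2: -22  -100  -202  -328
D3: -78  -102  -126
D4: -24  -24
Constant fourth difference = -24.
Extend forward: -126 − 24 = -150;  -328 − 150 = -478;  -436 − 478 = -914;  333 − 914 = -581

-581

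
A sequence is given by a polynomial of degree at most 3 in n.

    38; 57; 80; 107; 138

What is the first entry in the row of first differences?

19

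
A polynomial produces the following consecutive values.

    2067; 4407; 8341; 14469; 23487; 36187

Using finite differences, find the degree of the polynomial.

4

2340, 3934, 6128, 9018, 12700
1594, 2194, 2890, 3682
600, 696, 792
96, 96
The fourth differences are constant, so the polynomial has degree 4.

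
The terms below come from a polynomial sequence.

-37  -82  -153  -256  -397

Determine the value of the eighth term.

-1108

Δ: -45, -71, -103, -141
Δ²: -26, -32, -38
Δ³: -6, -6
The third differences are constant (-6).
-38 − 6 = -44;  -141 − 44 = -185;  -397 − 185 = -582
-44 − 6 = -50;  -185 − 50 = -235;  -582 − 235 = -817
-50 − 6 = -56;  -235 − 56 = -291;  -817 − 291 = -1108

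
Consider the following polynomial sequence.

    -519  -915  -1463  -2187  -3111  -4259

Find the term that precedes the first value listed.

-251

Δ: -396, -548, -724, -924, -1148
Δ²: -152, -176, -200, -224
Δ³: -24, -24, -24
The third differences are constant at -24.
Work back: -152 + 24 = -128;  -396 + 128 = -268;  -519 + 268 = -251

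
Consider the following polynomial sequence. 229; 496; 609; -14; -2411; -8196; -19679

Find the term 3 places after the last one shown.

-124376

First differences: 267, 113, -623, -2397, -5785, -11483
Second differences: -154, -736, -1774, -3388, -5698
Third differences: -582, -1038, -1614, -2310
Fourth differences: -456, -576, -696
Fifth differences: -120, -120
Fifth differences constant at -120.
-696 − 120 = -816;  -2310 − 816 = -3126;  -5698 − 3126 = -8824;  -11483 − 8824 = -20307;  -19679 − 20307 = -39986
-816 − 120 = -936;  -3126 − 936 = -4062;  -8824 − 4062 = -12886;  -20307 − 12886 = -33193;  -39986 − 33193 = -73179
-936 − 120 = -1056;  -4062 − 1056 = -5118;  -12886 − 5118 = -18004;  -33193 − 18004 = -51197;  -73179 − 51197 = -124376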